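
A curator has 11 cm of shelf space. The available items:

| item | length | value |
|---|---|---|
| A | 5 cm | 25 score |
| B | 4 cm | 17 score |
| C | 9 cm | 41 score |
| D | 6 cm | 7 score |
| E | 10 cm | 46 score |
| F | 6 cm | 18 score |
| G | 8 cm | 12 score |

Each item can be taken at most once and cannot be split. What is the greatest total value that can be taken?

46 score

Check high-value combinations within 11 cm:
- E: length 10, value 46
- A+F: length 5+6=11, value 25+18=43
- A+B: length 5+4=9, value 25+17=42
- C: length 9, value 41
- B+F: length 4+6=10, value 17+18=35
Best: 46 score.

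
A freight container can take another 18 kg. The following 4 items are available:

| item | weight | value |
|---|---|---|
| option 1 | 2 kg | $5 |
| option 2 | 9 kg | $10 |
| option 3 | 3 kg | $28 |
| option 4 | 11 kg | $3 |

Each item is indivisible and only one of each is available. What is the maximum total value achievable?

Check high-value combinations within 18 kg:
- option 1+option 2+option 3: weight 2+9+3=14, value 5+10+28=43
- option 2+option 3: weight 9+3=12, value 10+28=38
- option 1+option 3+option 4: weight 2+3+11=16, value 5+28+3=36
- option 1+option 3: weight 2+3=5, value 5+28=33
- option 3+option 4: weight 3+11=14, value 28+3=31
Best: $43.

$43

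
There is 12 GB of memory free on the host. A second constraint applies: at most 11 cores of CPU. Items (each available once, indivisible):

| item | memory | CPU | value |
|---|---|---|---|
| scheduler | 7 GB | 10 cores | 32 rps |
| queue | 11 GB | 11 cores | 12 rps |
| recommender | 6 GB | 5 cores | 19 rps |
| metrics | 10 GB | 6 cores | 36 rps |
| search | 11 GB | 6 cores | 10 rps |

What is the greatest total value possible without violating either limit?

Feasible sets respecting both limits:
- metrics: memory 10, CPU 6, value 36
- scheduler: memory 7, CPU 10, value 32
- recommender: memory 6, CPU 5, value 19
Best: 36 rps.

36 rps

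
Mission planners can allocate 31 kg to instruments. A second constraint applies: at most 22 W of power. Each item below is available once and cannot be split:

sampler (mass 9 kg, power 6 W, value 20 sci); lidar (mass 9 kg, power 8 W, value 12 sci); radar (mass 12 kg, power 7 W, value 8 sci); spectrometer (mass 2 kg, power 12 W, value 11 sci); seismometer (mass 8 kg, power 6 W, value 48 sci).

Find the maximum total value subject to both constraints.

80 sci

Feasible sets respecting both limits:
- sampler+lidar+seismometer: mass 26, power 20, value 80
- sampler+radar+seismometer: mass 29, power 19, value 76
- sampler+seismometer: mass 17, power 12, value 68
Best: 80 sci.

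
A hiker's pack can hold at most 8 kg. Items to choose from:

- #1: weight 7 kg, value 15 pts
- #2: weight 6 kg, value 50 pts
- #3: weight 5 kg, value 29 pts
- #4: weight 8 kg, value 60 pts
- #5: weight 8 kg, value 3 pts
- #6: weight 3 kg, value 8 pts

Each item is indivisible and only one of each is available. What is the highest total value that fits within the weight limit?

This is a 0/1 knapsack; check combinations near the capacity.
- #4: weight 8, value 60
- #2: weight 6, value 50
- #3+#6: weight 5+3=8, value 29+8=37
Best: 60 pts.

60 pts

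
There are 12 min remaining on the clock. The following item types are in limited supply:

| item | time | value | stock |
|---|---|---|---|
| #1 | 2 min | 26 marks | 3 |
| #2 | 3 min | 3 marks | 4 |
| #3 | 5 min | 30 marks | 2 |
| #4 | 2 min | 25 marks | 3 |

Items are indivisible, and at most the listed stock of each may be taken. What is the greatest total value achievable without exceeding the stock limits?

153 marks

Best selections within time 12 and stock limits:
- 3×#1 + 3×#4: time 12, value 153
- 3×#1 + 2×#4: time 10, value 128
Best: 153 marks.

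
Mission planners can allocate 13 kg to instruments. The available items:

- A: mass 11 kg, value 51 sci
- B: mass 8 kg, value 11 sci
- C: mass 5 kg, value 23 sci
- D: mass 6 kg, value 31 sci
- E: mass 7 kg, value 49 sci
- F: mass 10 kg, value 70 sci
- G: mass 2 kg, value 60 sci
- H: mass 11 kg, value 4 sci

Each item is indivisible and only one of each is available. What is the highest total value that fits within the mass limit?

130 sci

This is a 0/1 knapsack; check combinations near the capacity.
- F+G: mass 10+2=12, value 70+60=130
- C+D+G: mass 5+6+2=13, value 23+31+60=114
- A+G: mass 11+2=13, value 51+60=111
- E+G: mass 7+2=9, value 49+60=109
Best: 130 sci.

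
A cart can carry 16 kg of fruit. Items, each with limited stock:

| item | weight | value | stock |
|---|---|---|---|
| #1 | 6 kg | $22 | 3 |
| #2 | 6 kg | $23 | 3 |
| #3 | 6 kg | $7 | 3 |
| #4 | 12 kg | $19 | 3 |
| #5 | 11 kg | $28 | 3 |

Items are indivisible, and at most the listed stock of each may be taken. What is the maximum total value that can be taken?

$46

Top feasible selections:
- 2×#2: weight 12, value 46
- 1×#1 + 1×#2: weight 12, value 45
- 2×#1: weight 12, value 44
- 1×#2 + 1×#3: weight 12, value 30
Best: $46.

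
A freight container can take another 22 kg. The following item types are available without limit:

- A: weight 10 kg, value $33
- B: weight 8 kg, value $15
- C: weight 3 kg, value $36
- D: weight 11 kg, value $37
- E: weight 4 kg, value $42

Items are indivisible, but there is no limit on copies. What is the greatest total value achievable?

$258

Best value-per-unit is C at 36/3; filling with it alone gives 7×36 = 252.
Optimal mix: 6×C + 1×E → weight 22, value 258.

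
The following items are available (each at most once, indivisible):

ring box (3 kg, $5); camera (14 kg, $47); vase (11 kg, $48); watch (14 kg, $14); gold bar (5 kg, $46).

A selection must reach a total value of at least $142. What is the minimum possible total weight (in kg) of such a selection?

Subsets with value ≥ 142, sorted by total weight:
- ring box+camera+vase+gold bar: weight 33, value 146
- camera+vase+watch+gold bar: weight 44, value 155
- ring box+camera+vase+watch+gold bar: weight 47, value 160
Minimum weight: 33 kg.

33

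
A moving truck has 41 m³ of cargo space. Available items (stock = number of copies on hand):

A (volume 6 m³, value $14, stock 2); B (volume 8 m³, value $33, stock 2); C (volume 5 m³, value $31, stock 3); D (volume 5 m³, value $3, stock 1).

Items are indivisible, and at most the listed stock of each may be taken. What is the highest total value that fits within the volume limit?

Best selections within volume 41 and stock limits:
- 1×A + 2×B + 3×C: volume 37, value 173
- 2×B + 3×C + 1×D: volume 36, value 162
Best: $173.

$173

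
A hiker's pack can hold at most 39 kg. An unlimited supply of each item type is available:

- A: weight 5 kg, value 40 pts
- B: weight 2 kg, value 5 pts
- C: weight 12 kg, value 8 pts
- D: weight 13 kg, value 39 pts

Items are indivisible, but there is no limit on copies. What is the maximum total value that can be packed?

290 pts

Best value-per-unit is A at 40/5; filling with it alone gives 7×40 = 280.
Optimal mix: 7×A + 2×B → weight 39, value 290.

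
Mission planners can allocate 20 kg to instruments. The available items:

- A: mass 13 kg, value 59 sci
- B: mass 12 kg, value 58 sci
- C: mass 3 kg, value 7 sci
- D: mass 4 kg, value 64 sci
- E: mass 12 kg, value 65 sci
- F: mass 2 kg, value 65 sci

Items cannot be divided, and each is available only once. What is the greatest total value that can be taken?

This is a 0/1 knapsack; check combinations near the capacity.
- D+E+F: mass 4+12+2=18, value 64+65+65=194
- A+D+F: mass 13+4+2=19, value 59+64+65=188
- B+D+F: mass 12+4+2=18, value 58+64+65=187
- C+E+F: mass 3+12+2=17, value 7+65+65=137
- C+D+F: mass 3+4+2=9, value 7+64+65=136
Best: 194 sci.

194 sci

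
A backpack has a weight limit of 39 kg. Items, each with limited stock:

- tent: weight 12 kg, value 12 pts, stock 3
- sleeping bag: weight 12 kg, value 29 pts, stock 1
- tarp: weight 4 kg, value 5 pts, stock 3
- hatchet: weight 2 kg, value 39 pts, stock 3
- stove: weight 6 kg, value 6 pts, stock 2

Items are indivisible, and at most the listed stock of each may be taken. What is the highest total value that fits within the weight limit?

Best selections within weight 39 and stock limits:
- 1×sleeping bag + 2×tarp + 3×hatchet + 2×stove: weight 38, value 168
- 1×tent + 1×sleeping bag + 2×tarp + 3×hatchet: weight 38, value 168
- 1×sleeping bag + 3×tarp + 3×hatchet + 1×stove: weight 36, value 167
Best: 168 pts.

168 pts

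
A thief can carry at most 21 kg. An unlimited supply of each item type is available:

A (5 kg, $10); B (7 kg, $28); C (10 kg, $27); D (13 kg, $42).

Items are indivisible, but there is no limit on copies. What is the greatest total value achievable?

Best value-per-unit is B at 28/7, and filling with it alone uses weight 3×7=21. No mix of the others beats 3×28 = 84.

$84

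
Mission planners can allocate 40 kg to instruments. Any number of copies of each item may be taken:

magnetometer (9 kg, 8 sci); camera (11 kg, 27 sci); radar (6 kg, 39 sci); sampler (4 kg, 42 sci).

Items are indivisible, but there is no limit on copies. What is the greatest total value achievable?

420 sci

Best value-per-unit is sampler at 42/4, and filling with it alone uses mass 10×4=40. No mix of the others beats 10×42 = 420.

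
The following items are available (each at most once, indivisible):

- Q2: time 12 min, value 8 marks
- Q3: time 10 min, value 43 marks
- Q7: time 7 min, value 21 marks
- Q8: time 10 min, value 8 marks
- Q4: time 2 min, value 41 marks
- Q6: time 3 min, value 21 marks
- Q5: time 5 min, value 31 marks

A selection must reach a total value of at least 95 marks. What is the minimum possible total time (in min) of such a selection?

Subsets with value ≥ 95, sorted by total time:
- Q3+Q4+Q6: time 15, value 105
- Q3+Q4+Q5: time 17, value 115
- Q7+Q4+Q6+Q5: time 17, value 114
- Q3+Q6+Q5: time 18, value 95
Minimum time: 15 min.

15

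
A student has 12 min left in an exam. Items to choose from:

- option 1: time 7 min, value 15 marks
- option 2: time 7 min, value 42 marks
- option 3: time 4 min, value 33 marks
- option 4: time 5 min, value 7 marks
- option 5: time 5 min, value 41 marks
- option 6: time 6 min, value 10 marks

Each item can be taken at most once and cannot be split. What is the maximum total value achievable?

83 marks

Check high-value combinations within 12 min:
- option 2+option 5: time 7+5=12, value 42+41=83
- option 2+option 3: time 7+4=11, value 42+33=75
- option 3+option 5: time 4+5=9, value 33+41=74
Best: 83 marks.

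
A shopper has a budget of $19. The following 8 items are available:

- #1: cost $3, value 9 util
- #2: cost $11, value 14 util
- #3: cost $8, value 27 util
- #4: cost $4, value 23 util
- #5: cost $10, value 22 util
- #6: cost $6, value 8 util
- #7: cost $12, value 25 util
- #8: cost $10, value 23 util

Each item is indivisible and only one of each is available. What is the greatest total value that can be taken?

Check high-value combinations within $19:
- #1+#3+#4: cost 3+8+4=15, value 9+27+23=59
- #3+#4+#6: cost 8+4+6=18, value 27+23+8=58
- #1+#4+#7: cost 3+4+12=19, value 9+23+25=57
Best: 59 util.

59 util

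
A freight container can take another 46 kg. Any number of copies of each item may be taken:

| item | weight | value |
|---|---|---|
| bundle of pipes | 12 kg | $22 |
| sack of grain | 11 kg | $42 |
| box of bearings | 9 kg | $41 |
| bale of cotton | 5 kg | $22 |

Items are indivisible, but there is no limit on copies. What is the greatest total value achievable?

Best value-per-unit is box of bearings at 41/9; filling with it alone gives 5×41 = 205.
Optimal mix: 4×box of bearings + 2×bale of cotton → weight 46, value 208.

$208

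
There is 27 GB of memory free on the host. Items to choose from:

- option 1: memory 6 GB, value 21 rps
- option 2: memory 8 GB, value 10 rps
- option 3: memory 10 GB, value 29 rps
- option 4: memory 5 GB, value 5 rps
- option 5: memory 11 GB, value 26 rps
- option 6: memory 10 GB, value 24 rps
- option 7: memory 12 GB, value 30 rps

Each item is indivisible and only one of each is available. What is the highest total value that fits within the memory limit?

76 rps

Check high-value combinations within 27 GB:
- option 1+option 3+option 5: memory 6+10+11=27, value 21+29+26=76
- option 1+option 3+option 6: memory 6+10+10=26, value 21+29+24=74
- option 1+option 5+option 6: memory 6+11+10=27, value 21+26+24=71
- option 3+option 4+option 7: memory 10+5+12=27, value 29+5+30=64
- option 1+option 2+option 7: memory 6+8+12=26, value 21+10+30=61
Best: 76 rps.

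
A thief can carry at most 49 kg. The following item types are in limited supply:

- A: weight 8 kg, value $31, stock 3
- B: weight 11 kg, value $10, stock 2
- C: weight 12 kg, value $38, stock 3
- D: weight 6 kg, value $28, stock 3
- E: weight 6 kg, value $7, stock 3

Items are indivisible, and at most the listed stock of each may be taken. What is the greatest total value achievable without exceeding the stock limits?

$187

Best selections within weight 49 and stock limits:
- 3×A + 1×C + 2×D: weight 48, value 187
- 2×A + 1×C + 3×D: weight 46, value 184
Best: $187.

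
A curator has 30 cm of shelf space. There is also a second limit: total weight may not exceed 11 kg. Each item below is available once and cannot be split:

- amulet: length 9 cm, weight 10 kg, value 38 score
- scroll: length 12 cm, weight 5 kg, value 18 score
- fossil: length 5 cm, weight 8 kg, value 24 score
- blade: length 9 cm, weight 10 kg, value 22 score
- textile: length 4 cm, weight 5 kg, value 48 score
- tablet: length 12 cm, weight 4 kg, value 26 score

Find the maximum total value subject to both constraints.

Feasible sets respecting both limits:
- textile+tablet: length 16, weight 9, value 74
- scroll+textile: length 16, weight 10, value 66
- textile: length 4, weight 5, value 48
- scroll+tablet: length 24, weight 9, value 44
Best: 74 score.

74 score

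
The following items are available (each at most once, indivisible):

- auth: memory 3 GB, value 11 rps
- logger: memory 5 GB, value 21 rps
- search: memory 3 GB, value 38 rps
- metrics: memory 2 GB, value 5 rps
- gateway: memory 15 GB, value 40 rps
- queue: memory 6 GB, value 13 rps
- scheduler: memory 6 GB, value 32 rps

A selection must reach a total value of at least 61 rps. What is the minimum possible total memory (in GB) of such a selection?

9

Subsets with value ≥ 61, sorted by total memory:
- search+scheduler: memory 9, value 70
- logger+search+metrics: memory 10, value 64
- search+metrics+scheduler: memory 11, value 75
- auth+logger+search: memory 11, value 70
Minimum memory: 9 GB.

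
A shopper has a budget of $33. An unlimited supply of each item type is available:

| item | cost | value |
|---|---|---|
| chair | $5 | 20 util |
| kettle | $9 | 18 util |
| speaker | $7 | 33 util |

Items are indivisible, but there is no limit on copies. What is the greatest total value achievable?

Best value-per-unit is speaker at 33/7; filling with it alone gives 4×33 = 132.
Optimal mix: 1×chair + 4×speaker → cost 33, value 152.

152 util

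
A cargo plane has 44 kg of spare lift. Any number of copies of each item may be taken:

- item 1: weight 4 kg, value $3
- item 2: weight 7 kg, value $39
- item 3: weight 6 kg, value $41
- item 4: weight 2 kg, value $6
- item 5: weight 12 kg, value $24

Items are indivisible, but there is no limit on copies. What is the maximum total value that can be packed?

Best value-per-unit is item 3 at 41/6; filling with it alone gives 7×41 = 287.
Optimal mix: 7×item 3 + 1×item 4 → weight 44, value 293.

$293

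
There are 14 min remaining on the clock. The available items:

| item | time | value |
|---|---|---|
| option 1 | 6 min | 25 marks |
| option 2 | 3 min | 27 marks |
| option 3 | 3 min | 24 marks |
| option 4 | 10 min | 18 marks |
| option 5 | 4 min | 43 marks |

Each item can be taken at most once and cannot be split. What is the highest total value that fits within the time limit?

95 marks

Check high-value combinations within 14 min:
- option 1+option 2+option 5: time 6+3+4=13, value 25+27+43=95
- option 2+option 3+option 5: time 3+3+4=10, value 27+24+43=94
- option 1+option 3+option 5: time 6+3+4=13, value 25+24+43=92
- option 1+option 2+option 3: time 6+3+3=12, value 25+27+24=76
Best: 95 marks.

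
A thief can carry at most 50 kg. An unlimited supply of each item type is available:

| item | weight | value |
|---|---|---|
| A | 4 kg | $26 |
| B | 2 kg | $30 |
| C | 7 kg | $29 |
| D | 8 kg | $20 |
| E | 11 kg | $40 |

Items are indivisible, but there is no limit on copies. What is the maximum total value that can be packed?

$750

Best value-per-unit is B at 30/2, and filling with it alone uses weight 25×2=50. No mix of the others beats 25×30 = 750.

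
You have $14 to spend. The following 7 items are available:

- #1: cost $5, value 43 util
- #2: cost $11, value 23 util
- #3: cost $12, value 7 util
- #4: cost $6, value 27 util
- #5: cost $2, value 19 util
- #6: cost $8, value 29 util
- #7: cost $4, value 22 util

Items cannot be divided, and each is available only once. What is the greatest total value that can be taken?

89 util

This is a 0/1 knapsack; check combinations near the capacity.
- #1+#4+#5: cost 5+6+2=13, value 43+27+19=89
- #1+#5+#7: cost 5+2+4=11, value 43+19+22=84
- #1+#6: cost 5+8=13, value 43+29=72
- #1+#4: cost 5+6=11, value 43+27=70
Best: 89 util.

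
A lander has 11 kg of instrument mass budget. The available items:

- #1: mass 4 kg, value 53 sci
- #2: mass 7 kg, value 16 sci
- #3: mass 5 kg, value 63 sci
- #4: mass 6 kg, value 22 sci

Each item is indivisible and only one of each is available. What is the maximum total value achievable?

116 sci

Check high-value combinations within 11 kg:
- #1+#3: mass 4+5=9, value 53+63=116
- #3+#4: mass 5+6=11, value 63+22=85
- #1+#4: mass 4+6=10, value 53+22=75
- #1+#2: mass 4+7=11, value 53+16=69
Best: 116 sci.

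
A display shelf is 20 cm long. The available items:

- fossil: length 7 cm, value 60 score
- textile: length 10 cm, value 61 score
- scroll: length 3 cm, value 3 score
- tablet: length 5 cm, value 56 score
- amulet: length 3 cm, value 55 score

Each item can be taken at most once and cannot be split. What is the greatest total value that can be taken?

176 score

This is a 0/1 knapsack; check combinations near the capacity.
- fossil+textile+amulet: length 7+10+3=20, value 60+61+55=176
- fossil+scroll+tablet+amulet: length 7+3+5+3=18, value 60+3+56+55=174
- textile+tablet+amulet: length 10+5+3=18, value 61+56+55=172
Best: 176 score.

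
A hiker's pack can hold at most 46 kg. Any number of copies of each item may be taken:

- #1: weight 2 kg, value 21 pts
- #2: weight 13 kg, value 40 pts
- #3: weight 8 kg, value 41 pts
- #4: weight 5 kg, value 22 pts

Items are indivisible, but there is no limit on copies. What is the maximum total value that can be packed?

483 pts

Best value-per-unit is #1 at 21/2, and filling with it alone uses weight 23×2=46. No mix of the others beats 23×21 = 483.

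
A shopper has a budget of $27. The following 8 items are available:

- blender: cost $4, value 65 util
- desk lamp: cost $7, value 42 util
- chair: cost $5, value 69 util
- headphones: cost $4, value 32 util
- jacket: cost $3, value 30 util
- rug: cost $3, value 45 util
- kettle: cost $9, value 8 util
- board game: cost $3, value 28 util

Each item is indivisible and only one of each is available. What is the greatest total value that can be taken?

283 util

This is a 0/1 knapsack; check combinations near the capacity.
- blender+desk lamp+chair+headphones+jacket+rug: cost 4+7+5+4+3+3=26, value 65+42+69+32+30+45=283
- blender+desk lamp+chair+headphones+rug+board game: cost 4+7+5+4+3+3=26, value 65+42+69+32+45+28=281
- blender+desk lamp+chair+jacket+rug+board game: cost 4+7+5+3+3+3=25, value 65+42+69+30+45+28=279
- blender+chair+headphones+jacket+rug+board game: cost 4+5+4+3+3+3=22, value 65+69+32+30+45+28=269
- blender+desk lamp+chair+headphones+jacket+board game: cost 4+7+5+4+3+3=26, value 65+42+69+32+30+28=266
Best: 283 util.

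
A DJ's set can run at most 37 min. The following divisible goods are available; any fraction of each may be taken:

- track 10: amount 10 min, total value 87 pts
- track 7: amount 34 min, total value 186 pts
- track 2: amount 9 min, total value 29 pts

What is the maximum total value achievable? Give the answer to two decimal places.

234.71

Take in order of value per unit:
- track 10 (87/10 per unit): all 10 → value 87, running total 87.00
- track 7 (186/34 per unit): 27 of 34 → value 27×186/34 = 147.7059, running total 234.71
Total 234.71.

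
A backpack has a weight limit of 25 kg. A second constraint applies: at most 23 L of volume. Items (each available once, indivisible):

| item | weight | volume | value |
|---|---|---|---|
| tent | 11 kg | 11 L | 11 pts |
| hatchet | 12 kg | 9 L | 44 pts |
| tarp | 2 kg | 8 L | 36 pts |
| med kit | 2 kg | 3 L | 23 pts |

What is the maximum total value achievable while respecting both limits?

103 pts

Feasible sets respecting both limits:
- hatchet+tarp+med kit: weight 16, volume 20, value 103
- hatchet+tarp: weight 14, volume 17, value 80
- tent+hatchet+med kit: weight 25, volume 23, value 78
Best: 103 pts.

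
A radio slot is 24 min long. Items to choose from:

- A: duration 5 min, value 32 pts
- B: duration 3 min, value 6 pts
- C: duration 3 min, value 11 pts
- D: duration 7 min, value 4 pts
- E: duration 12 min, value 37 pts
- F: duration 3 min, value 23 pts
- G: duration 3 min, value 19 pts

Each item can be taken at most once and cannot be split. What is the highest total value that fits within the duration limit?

111 pts

Check high-value combinations within 24 min:
- A+E+F+G: duration 5+12+3+3=23, value 32+37+23+19=111
- A+C+E+F: duration 5+3+12+3=23, value 32+11+37+23=103
- A+C+E+G: duration 5+3+12+3=23, value 32+11+37+19=99
Best: 111 pts.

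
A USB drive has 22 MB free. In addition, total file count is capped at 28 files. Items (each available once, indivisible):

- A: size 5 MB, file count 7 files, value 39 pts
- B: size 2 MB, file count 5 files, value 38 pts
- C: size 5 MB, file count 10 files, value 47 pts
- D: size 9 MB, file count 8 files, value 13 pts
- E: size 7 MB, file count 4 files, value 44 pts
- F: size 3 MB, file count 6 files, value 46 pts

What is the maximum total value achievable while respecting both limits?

Feasible sets respecting both limits:
- A+C+E+F: size 20, file count 27, value 176
- B+C+E+F: size 17, file count 25, value 175
- A+B+C+F: size 15, file count 28, value 170
Best: 176 pts.

176 pts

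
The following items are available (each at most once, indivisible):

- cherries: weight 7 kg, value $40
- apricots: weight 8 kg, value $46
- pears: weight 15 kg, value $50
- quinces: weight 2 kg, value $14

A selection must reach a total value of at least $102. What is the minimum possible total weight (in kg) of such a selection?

24

Subsets with value ≥ 102, sorted by total weight:
- cherries+pears+quinces: weight 24, value 104
- apricots+pears+quinces: weight 25, value 110
- cherries+apricots+pears: weight 30, value 136
- cherries+apricots+pears+quinces: weight 32, value 150
Minimum weight: 24 kg.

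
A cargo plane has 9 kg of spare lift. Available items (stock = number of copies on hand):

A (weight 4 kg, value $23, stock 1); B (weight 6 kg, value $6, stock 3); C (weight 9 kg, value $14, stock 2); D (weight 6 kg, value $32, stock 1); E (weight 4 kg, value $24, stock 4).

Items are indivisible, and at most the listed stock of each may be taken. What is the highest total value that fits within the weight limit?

$48

Top feasible selections:
- 2×E: weight 8, value 48
- 1×A + 1×E: weight 8, value 47
- 1×D: weight 6, value 32
- 1×E: weight 4, value 24
Best: $48.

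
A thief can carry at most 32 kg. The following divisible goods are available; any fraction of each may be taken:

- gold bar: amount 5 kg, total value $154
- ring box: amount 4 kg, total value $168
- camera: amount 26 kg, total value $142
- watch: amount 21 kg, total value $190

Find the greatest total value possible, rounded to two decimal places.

Take in order of value per unit:
- ring box (168/4 per unit): all 4 → value 168, running total 168.00
- gold bar (154/5 per unit): all 5 → value 154, running total 322.00
- watch (190/21 per unit): all 21 → value 190, running total 512.00
- camera (142/26 per unit): 2 of 26 → value 2×142/26 = 10.9231, running total 522.92
Total 522.92.

522.92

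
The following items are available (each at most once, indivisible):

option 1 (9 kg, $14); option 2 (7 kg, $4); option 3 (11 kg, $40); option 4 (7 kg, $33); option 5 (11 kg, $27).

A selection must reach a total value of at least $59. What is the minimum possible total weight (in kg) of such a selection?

18

Subsets with value ≥ 59, sorted by total weight:
- option 3+option 4: weight 18, value 73
- option 4+option 5: weight 18, value 60
- option 3+option 5: weight 22, value 67
Minimum weight: 18 kg.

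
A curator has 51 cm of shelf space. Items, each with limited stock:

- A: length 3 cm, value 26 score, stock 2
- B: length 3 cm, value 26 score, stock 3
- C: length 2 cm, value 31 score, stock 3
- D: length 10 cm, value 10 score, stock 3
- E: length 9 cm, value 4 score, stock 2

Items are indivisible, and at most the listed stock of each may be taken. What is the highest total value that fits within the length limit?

Top feasible selections:
- 2×A + 3×B + 3×C + 3×D: length 51, value 253
- 2×A + 3×B + 3×C + 2×D + 1×E: length 50, value 247
Best: 253 score.

253 score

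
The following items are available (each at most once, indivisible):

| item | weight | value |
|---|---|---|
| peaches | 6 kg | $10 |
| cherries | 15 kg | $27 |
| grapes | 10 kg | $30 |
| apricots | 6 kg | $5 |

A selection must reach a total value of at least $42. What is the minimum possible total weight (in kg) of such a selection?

22

Subsets with value ≥ 42, sorted by total weight:
- peaches+grapes+apricots: weight 22, value 45
- cherries+grapes: weight 25, value 57
- peaches+cherries+apricots: weight 27, value 42
Minimum weight: 22 kg.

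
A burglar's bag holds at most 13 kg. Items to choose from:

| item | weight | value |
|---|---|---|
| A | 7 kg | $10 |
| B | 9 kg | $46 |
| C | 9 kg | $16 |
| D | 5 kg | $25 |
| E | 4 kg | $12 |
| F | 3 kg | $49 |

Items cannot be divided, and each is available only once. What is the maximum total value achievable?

Check high-value combinations within 13 kg:
- B+F: weight 9+3=12, value 46+49=95
- D+E+F: weight 5+4+3=12, value 25+12+49=86
- D+F: weight 5+3=8, value 25+49=74
- C+F: weight 9+3=12, value 16+49=65
- E+F: weight 4+3=7, value 12+49=61
Best: $95.

$95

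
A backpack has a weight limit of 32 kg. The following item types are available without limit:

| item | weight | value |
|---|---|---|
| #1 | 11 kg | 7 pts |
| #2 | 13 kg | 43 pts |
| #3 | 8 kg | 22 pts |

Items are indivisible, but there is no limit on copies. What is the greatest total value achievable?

Best value-per-unit is #2 at 43/13; filling with it alone gives 2×43 = 86.
Optimal mix: 4×#3 → weight 32, value 88.

88 pts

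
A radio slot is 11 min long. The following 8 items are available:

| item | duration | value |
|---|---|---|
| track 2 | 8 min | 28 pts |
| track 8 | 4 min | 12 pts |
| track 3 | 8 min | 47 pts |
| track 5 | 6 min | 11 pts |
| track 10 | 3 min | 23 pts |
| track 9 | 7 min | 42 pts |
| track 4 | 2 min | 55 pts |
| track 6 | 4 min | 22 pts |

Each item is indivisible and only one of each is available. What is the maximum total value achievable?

102 pts

This is a 0/1 knapsack; check combinations near the capacity.
- track 3+track 4: duration 8+2=10, value 47+55=102
- track 10+track 4+track 6: duration 3+2+4=9, value 23+55+22=100
- track 9+track 4: duration 7+2=9, value 42+55=97
- track 8+track 10+track 4: duration 4+3+2=9, value 12+23+55=90
- track 8+track 4+track 6: duration 4+2+4=10, value 12+55+22=89
Best: 102 pts.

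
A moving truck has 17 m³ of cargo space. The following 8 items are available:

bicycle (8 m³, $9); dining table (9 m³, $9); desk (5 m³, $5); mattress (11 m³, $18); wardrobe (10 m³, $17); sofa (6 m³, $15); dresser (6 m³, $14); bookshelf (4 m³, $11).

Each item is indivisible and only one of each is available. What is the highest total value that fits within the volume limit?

$40

Check high-value combinations within 17 m³:
- sofa+dresser+bookshelf: volume 6+6+4=16, value 15+14+11=40
- desk+sofa+dresser: volume 5+6+6=17, value 5+15+14=34
- mattress+sofa: volume 11+6=17, value 18+15=33
Best: $40.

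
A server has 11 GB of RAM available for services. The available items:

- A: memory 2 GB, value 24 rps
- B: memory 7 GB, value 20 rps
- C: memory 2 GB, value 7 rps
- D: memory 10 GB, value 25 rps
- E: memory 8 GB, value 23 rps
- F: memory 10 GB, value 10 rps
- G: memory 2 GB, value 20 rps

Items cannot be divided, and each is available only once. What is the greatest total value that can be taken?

64 rps

Check high-value combinations within 11 GB:
- A+B+G: memory 2+7+2=11, value 24+20+20=64
- A+C+G: memory 2+2+2=6, value 24+7+20=51
- A+B+C: memory 2+7+2=11, value 24+20+7=51
Best: 64 rps.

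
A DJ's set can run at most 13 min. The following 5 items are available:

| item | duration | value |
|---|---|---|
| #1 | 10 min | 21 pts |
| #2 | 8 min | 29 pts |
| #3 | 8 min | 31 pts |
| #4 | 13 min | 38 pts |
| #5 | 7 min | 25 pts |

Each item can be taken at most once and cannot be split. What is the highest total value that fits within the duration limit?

Check high-value combinations within 13 min:
- #4: duration 13, value 38
- #3: duration 8, value 31
- #2: duration 8, value 29
Best: 38 pts.

38 pts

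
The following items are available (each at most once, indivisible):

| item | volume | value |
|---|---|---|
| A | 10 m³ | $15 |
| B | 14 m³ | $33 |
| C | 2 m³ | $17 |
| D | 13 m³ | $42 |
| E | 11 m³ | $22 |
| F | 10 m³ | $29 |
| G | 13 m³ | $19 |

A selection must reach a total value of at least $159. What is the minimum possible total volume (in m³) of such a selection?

63

Subsets with value ≥ 159, sorted by total volume:
- B+C+D+E+F+G: volume 63, value 162
- A+B+D+E+F+G: volume 71, value 160
Minimum volume: 63 m³.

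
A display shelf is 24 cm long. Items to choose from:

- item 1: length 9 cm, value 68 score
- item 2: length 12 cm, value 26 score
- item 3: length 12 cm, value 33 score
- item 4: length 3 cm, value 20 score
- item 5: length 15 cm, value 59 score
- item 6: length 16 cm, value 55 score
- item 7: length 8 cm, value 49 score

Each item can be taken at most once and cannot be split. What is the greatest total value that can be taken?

Check high-value combinations within 24 cm:
- item 1+item 4+item 7: length 9+3+8=20, value 68+20+49=137
- item 1+item 5: length 9+15=24, value 68+59=127
- item 1+item 3+item 4: length 9+12+3=24, value 68+33+20=121
- item 1+item 7: length 9+8=17, value 68+49=117
Best: 137 score.

137 score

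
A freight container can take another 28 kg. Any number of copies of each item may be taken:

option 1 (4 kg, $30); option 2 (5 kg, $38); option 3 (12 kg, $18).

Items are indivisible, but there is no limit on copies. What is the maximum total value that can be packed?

Best value-per-unit is option 2 at 38/5; filling with it alone gives 5×38 = 190.
Optimal mix: 2×option 1 + 4×option 2 → weight 28, value 212.

$212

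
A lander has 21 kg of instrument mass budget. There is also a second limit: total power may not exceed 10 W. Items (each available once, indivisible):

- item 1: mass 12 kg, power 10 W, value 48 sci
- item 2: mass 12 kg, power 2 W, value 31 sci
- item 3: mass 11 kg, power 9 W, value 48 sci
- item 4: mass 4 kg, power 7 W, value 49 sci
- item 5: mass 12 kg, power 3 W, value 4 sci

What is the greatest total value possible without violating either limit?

Feasible sets respecting both limits:
- item 2+item 4: mass 16, power 9, value 80
- item 4+item 5: mass 16, power 10, value 53
- item 4: mass 4, power 7, value 49
- item 1: mass 12, power 10, value 48
Best: 80 sci.

80 sci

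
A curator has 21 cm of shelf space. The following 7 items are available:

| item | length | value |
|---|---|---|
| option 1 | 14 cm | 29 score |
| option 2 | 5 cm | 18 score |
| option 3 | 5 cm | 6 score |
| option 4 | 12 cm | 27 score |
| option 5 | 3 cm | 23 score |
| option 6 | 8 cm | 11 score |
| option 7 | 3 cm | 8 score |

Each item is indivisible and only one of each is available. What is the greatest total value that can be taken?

68 score

Check high-value combinations within 21 cm:
- option 2+option 4+option 5: length 5+12+3=20, value 18+27+23=68
- option 2+option 5+option 6+option 7: length 5+3+8+3=19, value 18+23+11+8=60
- option 1+option 5+option 7: length 14+3+3=20, value 29+23+8=60
Best: 68 score.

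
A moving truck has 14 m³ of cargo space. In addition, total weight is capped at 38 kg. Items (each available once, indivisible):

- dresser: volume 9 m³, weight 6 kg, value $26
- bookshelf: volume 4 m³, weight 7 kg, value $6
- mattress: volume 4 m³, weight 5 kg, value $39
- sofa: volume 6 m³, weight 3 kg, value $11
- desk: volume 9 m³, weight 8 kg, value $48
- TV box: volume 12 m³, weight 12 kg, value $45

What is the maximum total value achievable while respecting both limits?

Feasible sets respecting both limits:
- mattress+desk: volume 13, weight 13, value 87
- dresser+mattress: volume 13, weight 11, value 65
- bookshelf+mattress+sofa: volume 14, weight 15, value 56
- bookshelf+desk: volume 13, weight 15, value 54
Best: $87.

$87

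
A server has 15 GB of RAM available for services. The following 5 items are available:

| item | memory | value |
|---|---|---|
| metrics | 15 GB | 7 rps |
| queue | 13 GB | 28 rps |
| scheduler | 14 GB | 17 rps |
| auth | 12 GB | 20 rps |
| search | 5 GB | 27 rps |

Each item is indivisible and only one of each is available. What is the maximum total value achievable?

Check high-value combinations within 15 GB:
- queue: memory 13, value 28
- search: memory 5, value 27
- auth: memory 12, value 20
- scheduler: memory 14, value 17
Best: 28 rps.

28 rps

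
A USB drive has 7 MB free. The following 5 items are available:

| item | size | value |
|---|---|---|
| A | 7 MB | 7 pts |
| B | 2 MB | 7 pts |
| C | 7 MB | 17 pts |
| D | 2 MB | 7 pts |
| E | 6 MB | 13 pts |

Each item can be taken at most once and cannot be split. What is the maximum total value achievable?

17 pts

Check high-value combinations within 7 MB:
- C: size 7, value 17
- B+D: size 2+2=4, value 7+7=14
- E: size 6, value 13
Best: 17 pts.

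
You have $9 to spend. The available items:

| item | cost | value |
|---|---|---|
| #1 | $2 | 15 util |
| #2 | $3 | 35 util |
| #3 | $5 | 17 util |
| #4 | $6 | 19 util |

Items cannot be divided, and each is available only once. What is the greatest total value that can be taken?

Check high-value combinations within $9:
- #2+#4: cost 3+6=9, value 35+19=54
- #2+#3: cost 3+5=8, value 35+17=52
- #1+#2: cost 2+3=5, value 15+35=50
- #2: cost 3, value 35
Best: 54 util.

54 util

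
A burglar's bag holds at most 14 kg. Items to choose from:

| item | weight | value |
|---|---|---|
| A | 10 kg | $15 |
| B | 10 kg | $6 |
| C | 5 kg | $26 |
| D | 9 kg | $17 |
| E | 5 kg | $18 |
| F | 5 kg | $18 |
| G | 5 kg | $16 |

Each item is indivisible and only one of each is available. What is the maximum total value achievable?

Check high-value combinations within 14 kg:
- C+E: weight 5+5=10, value 26+18=44
- C+F: weight 5+5=10, value 26+18=44
- C+D: weight 5+9=14, value 26+17=43
Best: $44.

$44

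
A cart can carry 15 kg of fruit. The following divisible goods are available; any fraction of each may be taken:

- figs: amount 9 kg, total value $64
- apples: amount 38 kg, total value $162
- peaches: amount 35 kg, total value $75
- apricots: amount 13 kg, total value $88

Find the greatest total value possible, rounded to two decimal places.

Take in order of value per unit:
- figs (64/9 per unit): all 9 → value 64, running total 64.00
- apricots (88/13 per unit): 6 of 13 → value 6×88/13 = 40.6154, running total 104.62
Total 104.62.

104.62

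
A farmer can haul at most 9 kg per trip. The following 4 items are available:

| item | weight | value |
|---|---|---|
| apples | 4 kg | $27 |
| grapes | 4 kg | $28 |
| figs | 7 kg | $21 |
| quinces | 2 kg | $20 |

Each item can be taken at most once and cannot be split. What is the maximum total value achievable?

Check high-value combinations within 9 kg:
- apples+grapes: weight 4+4=8, value 27+28=55
- grapes+quinces: weight 4+2=6, value 28+20=48
- apples+quinces: weight 4+2=6, value 27+20=47
- figs+quinces: weight 7+2=9, value 21+20=41
- grapes: weight 4, value 28
Best: $55.

$55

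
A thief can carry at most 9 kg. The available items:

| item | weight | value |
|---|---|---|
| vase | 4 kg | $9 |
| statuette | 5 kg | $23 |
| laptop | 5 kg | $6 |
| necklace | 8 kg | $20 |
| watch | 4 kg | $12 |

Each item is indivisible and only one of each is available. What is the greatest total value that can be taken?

This is a 0/1 knapsack; check combinations near the capacity.
- statuette+watch: weight 5+4=9, value 23+12=35
- vase+statuette: weight 4+5=9, value 9+23=32
- statuette: weight 5, value 23
- vase+watch: weight 4+4=8, value 9+12=21
Best: $35.

$35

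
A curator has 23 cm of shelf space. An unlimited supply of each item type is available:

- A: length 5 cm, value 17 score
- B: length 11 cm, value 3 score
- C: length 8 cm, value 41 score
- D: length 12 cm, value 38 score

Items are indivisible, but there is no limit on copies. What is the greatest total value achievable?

99 score

Best value-per-unit is C at 41/8; filling with it alone gives 2×41 = 82.
Optimal mix: 1×A + 2×C → length 21, value 99.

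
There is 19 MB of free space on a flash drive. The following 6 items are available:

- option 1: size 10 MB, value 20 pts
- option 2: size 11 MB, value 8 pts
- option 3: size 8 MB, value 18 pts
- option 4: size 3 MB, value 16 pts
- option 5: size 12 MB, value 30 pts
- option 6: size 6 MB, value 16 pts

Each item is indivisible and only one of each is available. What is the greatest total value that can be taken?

52 pts

This is a 0/1 knapsack; check combinations near the capacity.
- option 1+option 4+option 6: size 10+3+6=19, value 20+16+16=52
- option 3+option 4+option 6: size 8+3+6=17, value 18+16+16=50
- option 4+option 5: size 3+12=15, value 16+30=46
Best: 52 pts.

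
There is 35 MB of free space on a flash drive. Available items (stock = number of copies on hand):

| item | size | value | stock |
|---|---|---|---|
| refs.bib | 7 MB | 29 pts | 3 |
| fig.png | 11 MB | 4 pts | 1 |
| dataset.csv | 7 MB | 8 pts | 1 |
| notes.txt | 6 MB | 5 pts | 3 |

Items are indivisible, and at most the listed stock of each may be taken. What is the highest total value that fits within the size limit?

100 pts

Best selections within size 35 and stock limits:
- 3×refs.bib + 1×dataset.csv + 1×notes.txt: size 34, value 100
- 3×refs.bib + 2×notes.txt: size 33, value 97
- 3×refs.bib + 1×dataset.csv: size 28, value 95
Best: 100 pts.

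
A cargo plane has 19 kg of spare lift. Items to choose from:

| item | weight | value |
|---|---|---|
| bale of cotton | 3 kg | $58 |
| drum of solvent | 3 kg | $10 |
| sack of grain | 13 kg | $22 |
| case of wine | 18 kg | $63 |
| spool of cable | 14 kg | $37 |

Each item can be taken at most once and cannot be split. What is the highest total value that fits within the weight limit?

Check high-value combinations within 19 kg:
- bale of cotton+spool of cable: weight 3+14=17, value 58+37=95
- bale of cotton+drum of solvent+sack of grain: weight 3+3+13=19, value 58+10+22=90
- bale of cotton+sack of grain: weight 3+13=16, value 58+22=80
Best: $95.

$95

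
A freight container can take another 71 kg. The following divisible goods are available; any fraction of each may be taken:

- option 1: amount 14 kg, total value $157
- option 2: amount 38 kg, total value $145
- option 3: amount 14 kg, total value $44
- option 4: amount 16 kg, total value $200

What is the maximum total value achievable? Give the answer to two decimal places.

Take in order of value per unit:
- option 4 (200/16 per unit): all 16 → value 200, running total 200.00
- option 1 (157/14 per unit): all 14 → value 157, running total 357.00
- option 2 (145/38 per unit): all 38 → value 145, running total 502.00
- option 3 (44/14 per unit): 3 of 14 → value 3×44/14 = 9.4286, running total 511.43
Total 511.43.

511.43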